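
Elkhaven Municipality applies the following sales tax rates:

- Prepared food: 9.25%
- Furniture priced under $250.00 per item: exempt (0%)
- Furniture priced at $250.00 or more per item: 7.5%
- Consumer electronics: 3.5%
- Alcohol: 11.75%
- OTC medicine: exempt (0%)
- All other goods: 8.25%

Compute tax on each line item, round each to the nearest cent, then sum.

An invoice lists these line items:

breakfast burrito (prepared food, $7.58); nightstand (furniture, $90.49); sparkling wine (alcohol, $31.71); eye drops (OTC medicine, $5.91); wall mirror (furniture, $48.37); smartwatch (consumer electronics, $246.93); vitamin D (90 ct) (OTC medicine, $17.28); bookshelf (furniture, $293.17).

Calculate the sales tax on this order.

Breakfast burrito $7.58: prepared food → 9.25% → $0.70
Nightstand $90.49: furniture, under $250.00 → 0% → $0.00
Sparkling wine $31.71: alcohol → 11.75% → $3.73
Eye drops $5.91: OTC medicine → 0% → $0.00
Wall mirror $48.37: furniture, under $250.00 → 0% → $0.00
Smartwatch $246.93: consumer electronics → 3.5% → $8.64
Vitamin D (90 ct) $17.28: OTC medicine → 0% → $0.00
Bookshelf $293.17: furniture, $250.00 or more → 7.5% → $21.99
Total tax = $0.70 + $3.73 + $8.64 + $21.99 = $35.06

$35.06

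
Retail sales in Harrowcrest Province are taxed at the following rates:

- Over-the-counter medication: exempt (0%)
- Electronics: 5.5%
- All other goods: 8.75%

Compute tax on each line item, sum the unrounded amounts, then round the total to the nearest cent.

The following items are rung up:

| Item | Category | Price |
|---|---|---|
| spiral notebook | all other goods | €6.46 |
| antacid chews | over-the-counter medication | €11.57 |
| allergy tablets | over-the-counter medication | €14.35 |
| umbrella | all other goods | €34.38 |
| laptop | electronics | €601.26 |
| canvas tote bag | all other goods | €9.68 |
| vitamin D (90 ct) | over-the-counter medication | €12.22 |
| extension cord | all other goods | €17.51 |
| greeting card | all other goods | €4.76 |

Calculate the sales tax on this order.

€39.44

Spiral notebook €6.46: all other goods → 8.75% → €0.56525
Antacid chews €11.57: over-the-counter medication → 0% → €0.00
Allergy tablets €14.35: over-the-counter medication → 0% → €0.00
Umbrella €34.38: all other goods → 8.75% → €3.00825
Laptop €601.26: electronics → 5.5% → €33.0693
Canvas tote bag €9.68: all other goods → 8.75% → €0.847
Vitamin D (90 ct) €12.22: over-the-counter medication → 0% → €0.00
Extension cord €17.51: all other goods → 8.75% → €1.532125
Greeting card €4.76: all other goods → 8.75% → €0.4165
Unrounded tax sum = €39.438425 → €39.44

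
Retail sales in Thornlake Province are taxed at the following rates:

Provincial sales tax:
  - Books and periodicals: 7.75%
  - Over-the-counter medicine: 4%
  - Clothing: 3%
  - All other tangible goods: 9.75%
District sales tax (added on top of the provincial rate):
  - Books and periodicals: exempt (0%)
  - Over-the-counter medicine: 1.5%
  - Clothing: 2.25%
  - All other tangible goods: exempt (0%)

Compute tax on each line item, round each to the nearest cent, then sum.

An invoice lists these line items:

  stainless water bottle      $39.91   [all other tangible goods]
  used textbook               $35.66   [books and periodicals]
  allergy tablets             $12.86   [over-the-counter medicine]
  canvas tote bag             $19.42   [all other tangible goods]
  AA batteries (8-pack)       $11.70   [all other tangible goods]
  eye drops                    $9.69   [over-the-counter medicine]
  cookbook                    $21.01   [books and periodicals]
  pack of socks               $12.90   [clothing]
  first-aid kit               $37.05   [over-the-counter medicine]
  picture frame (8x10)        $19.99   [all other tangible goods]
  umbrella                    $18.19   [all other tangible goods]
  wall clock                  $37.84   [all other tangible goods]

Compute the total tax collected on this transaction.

Stainless water bottle $39.91: all other tangible goods → 9.75% + 0% district = 9.75% → $3.89
Used textbook $35.66: books and periodicals → 7.75% + 0% district = 7.75% → $2.76
Allergy tablets $12.86: over-the-counter medicine → 4% + 1.5% district = 5.5% → $0.71
Canvas tote bag $19.42: all other tangible goods → 9.75% + 0% district = 9.75% → $1.89
AA batteries (8-pack) $11.70: all other tangible goods → 9.75% + 0% district = 9.75% → $1.14
Eye drops $9.69: over-the-counter medicine → 4% + 1.5% district = 5.5% → $0.53
Cookbook $21.01: books and periodicals → 7.75% + 0% district = 7.75% → $1.63
Pack of socks $12.90: clothing → 3% + 2.25% district = 5.25% → $0.68
First-aid kit $37.05: over-the-counter medicine → 4% + 1.5% district = 5.5% → $2.04
Picture frame (8x10) $19.99: all other tangible goods → 9.75% + 0% district = 9.75% → $1.95
Umbrella $18.19: all other tangible goods → 9.75% + 0% district = 9.75% → $1.77
Wall clock $37.84: all other tangible goods → 9.75% + 0% district = 9.75% → $3.69
Total tax = $3.89 + $2.76 + $0.71 + $1.89 + $1.14 + $0.53 + $1.63 + $0.68 + $2.04 + $1.95 + $1.77 + $3.69 = $22.68

$22.68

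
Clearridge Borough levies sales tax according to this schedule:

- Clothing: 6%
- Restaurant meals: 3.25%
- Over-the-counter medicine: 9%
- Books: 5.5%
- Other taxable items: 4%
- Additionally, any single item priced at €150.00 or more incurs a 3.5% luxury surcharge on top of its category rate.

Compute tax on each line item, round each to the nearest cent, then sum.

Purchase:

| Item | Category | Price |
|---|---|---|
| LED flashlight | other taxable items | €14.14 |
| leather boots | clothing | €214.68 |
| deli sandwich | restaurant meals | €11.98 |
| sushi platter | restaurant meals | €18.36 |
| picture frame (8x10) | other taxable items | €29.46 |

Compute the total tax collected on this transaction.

LED flashlight €14.14: other taxable items → 4% → €0.57
Leather boots €214.68: clothing → 6% + 3.5% surcharge = 9.5% → €20.39
Deli sandwich €11.98: restaurant meals → 3.25% → €0.39
Sushi platter €18.36: restaurant meals → 3.25% → €0.60
Picture frame (8x10) €29.46: other taxable items → 4% → €1.18
Total tax = €0.57 + €20.39 + €0.39 + €0.60 + €1.18 = €23.13

€23.13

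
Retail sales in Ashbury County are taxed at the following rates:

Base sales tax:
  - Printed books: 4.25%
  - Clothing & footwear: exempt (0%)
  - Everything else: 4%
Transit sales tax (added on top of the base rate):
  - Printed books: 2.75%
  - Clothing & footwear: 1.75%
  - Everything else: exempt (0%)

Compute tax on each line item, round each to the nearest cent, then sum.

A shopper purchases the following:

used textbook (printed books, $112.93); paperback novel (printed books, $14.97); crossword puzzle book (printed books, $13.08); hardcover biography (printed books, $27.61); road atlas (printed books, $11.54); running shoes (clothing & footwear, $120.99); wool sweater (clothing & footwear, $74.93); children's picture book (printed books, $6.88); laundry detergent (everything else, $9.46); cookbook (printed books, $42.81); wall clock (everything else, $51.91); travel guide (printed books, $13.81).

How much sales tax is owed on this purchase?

Used textbook $112.93: printed books → 4.25% + 2.75% transit = 7% → $7.91
Paperback novel $14.97: printed books → 4.25% + 2.75% transit = 7% → $1.05
Crossword puzzle book $13.08: printed books → 4.25% + 2.75% transit = 7% → $0.92
Hardcover biography $27.61: printed books → 4.25% + 2.75% transit = 7% → $1.93
Road atlas $11.54: printed books → 4.25% + 2.75% transit = 7% → $0.81
Running shoes $120.99: clothing & footwear → 0% + 1.75% transit = 1.75% → $2.12
Wool sweater $74.93: clothing & footwear → 0% + 1.75% transit = 1.75% → $1.31
Children's picture book $6.88: printed books → 4.25% + 2.75% transit = 7% → $0.48
Laundry detergent $9.46: everything else → 4% + 0% transit = 4% → $0.38
Cookbook $42.81: printed books → 4.25% + 2.75% transit = 7% → $3.00
Wall clock $51.91: everything else → 4% + 0% transit = 4% → $2.08
Travel guide $13.81: printed books → 4.25% + 2.75% transit = 7% → $0.97
Total tax = $7.91 + $1.05 + $0.92 + $1.93 + $0.81 + $2.12 + $1.31 + $0.48 + $0.38 + $3.00 + $2.08 + $0.97 = $22.96

$22.96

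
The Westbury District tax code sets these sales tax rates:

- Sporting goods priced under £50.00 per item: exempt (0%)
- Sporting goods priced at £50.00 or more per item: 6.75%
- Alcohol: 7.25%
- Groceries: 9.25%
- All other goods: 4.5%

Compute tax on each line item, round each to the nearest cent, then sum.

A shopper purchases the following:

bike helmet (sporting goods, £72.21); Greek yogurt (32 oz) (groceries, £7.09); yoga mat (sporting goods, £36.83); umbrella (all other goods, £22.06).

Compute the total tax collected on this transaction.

£6.52

Bike helmet £72.21: sporting goods, £50.00 or more → 6.75% → £4.87
Greek yogurt (32 oz) £7.09: groceries → 9.25% → £0.66
Yoga mat £36.83: sporting goods, under £50.00 → 0% → £0.00
Umbrella £22.06: all other goods → 4.5% → £0.99
Total tax = £4.87 + £0.66 + £0.99 = £6.52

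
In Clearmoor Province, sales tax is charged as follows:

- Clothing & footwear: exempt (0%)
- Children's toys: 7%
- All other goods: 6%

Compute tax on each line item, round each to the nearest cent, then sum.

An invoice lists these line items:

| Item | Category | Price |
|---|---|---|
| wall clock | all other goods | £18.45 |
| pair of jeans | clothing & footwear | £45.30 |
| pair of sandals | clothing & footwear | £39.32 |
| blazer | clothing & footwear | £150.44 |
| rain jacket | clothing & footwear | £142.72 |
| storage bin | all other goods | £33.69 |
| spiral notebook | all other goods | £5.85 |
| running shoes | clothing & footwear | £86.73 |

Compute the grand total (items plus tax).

£525.98

Wall clock £18.45: all other goods → 6% → £1.11
Pair of jeans £45.30: clothing & footwear → 0% → £0.00
Pair of sandals £39.32: clothing & footwear → 0% → £0.00
Blazer £150.44: clothing & footwear → 0% → £0.00
Rain jacket £142.72: clothing & footwear → 0% → £0.00
Storage bin £33.69: all other goods → 6% → £2.02
Spiral notebook £5.85: all other goods → 6% → £0.35
Running shoes £86.73: clothing & footwear → 0% → £0.00
Subtotal = £522.50; tax = £3.48; total due = £525.98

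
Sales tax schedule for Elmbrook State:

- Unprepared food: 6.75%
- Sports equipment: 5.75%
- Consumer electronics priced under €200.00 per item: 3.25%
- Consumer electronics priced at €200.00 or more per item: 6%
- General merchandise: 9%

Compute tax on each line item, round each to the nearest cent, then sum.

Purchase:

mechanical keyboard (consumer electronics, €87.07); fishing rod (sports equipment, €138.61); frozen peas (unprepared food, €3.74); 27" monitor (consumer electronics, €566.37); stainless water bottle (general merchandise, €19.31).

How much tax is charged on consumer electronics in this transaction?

Mechanical keyboard €87.07: consumer electronics, under €200.00 → 3.25% → €2.83
27" monitor €566.37: consumer electronics, €200.00 or more → 6% → €33.98
Tax on consumer electronics = €2.83 + €33.98 = €36.81

€36.81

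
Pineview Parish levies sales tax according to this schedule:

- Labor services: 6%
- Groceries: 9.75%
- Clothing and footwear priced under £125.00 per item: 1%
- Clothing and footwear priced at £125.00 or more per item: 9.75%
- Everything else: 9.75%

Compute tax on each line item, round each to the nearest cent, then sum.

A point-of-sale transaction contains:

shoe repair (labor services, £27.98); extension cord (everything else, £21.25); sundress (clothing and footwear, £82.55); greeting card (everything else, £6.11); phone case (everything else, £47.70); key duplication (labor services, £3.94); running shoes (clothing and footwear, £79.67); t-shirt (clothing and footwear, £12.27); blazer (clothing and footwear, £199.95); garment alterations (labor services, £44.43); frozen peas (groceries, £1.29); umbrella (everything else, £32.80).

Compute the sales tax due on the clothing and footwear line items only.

£21.25

Sundress £82.55: clothing and footwear, under £125.00 → 1% → £0.83
Running shoes £79.67: clothing and footwear, under £125.00 → 1% → £0.80
T-shirt £12.27: clothing and footwear, under £125.00 → 1% → £0.12
Blazer £199.95: clothing and footwear, £125.00 or more → 9.75% → £19.50
Tax on clothing and footwear = £0.83 + £0.80 + £0.12 + £19.50 = £21.25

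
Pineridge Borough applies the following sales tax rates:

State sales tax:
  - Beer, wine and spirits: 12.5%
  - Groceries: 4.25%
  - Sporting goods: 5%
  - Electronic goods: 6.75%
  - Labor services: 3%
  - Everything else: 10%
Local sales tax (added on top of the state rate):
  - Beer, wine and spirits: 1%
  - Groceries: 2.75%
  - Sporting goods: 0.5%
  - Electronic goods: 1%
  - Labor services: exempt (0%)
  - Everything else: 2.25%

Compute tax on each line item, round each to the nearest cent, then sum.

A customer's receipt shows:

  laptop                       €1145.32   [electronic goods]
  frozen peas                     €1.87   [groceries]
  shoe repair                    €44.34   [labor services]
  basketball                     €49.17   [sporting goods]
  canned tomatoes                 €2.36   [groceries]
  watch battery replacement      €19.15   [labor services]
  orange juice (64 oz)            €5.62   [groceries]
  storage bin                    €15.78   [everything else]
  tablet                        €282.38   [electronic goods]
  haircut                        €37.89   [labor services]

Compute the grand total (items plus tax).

Laptop €1145.32: electronic goods → 6.75% + 1% local = 7.75% → €88.76
Frozen peas €1.87: groceries → 4.25% + 2.75% local = 7% → €0.13
Shoe repair €44.34: labor services → 3% + 0% local = 3% → €1.33
Basketball €49.17: sporting goods → 5% + 0.5% local = 5.5% → €2.70
Canned tomatoes €2.36: groceries → 4.25% + 2.75% local = 7% → €0.17
Watch battery replacement €19.15: labor services → 3% + 0% local = 3% → €0.57
Orange juice (64 oz) €5.62: groceries → 4.25% + 2.75% local = 7% → €0.39
Storage bin €15.78: everything else → 10% + 2.25% local = 12.25% → €1.93
Tablet €282.38: electronic goods → 6.75% + 1% local = 7.75% → €21.88
Haircut €37.89: labor services → 3% + 0% local = 3% → €1.14
Subtotal = €1603.88; tax = €119.00; total due = €1722.88

€1722.88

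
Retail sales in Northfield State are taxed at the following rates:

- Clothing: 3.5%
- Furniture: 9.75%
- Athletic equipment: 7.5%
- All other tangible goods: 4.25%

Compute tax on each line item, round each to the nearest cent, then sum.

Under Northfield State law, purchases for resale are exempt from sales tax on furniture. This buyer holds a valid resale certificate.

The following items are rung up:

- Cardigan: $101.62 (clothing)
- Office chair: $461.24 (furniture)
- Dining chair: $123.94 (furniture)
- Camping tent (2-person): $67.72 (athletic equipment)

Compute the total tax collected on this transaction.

$8.64

Cardigan $101.62: clothing → 3.5% → $3.56
Office chair $461.24: furniture, buyer-exempt → 0% → $0.00
Dining chair $123.94: furniture, buyer-exempt → 0% → $0.00
Camping tent (2-person) $67.72: athletic equipment → 7.5% → $5.08
Total tax = $3.56 + $5.08 = $8.64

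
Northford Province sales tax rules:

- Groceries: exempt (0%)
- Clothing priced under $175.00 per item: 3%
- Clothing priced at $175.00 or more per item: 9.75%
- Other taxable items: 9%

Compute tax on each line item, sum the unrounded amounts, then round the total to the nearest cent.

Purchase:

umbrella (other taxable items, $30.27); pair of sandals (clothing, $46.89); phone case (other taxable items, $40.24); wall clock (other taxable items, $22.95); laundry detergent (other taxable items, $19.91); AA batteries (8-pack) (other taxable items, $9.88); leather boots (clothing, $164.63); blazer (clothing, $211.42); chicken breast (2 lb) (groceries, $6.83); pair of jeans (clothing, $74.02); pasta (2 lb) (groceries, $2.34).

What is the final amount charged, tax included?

$669.65

Umbrella $30.27: other taxable items → 9% → $2.7243
Pair of sandals $46.89: clothing, under $175.00 → 3% → $1.4067
Phone case $40.24: other taxable items → 9% → $3.6216
Wall clock $22.95: other taxable items → 9% → $2.0655
Laundry detergent $19.91: other taxable items → 9% → $1.7919
AA batteries (8-pack) $9.88: other taxable items → 9% → $0.8892
Leather boots $164.63: clothing, under $175.00 → 3% → $4.9389
Blazer $211.42: clothing, $175.00 or more → 9.75% → $20.61345
Chicken breast (2 lb) $6.83: groceries → 0% → $0.00
Pair of jeans $74.02: clothing, under $175.00 → 3% → $2.2206
Pasta (2 lb) $2.34: groceries → 0% → $0.00
Subtotal = $629.38; unrounded tax = $40.27215 → $40.27; total due = $669.65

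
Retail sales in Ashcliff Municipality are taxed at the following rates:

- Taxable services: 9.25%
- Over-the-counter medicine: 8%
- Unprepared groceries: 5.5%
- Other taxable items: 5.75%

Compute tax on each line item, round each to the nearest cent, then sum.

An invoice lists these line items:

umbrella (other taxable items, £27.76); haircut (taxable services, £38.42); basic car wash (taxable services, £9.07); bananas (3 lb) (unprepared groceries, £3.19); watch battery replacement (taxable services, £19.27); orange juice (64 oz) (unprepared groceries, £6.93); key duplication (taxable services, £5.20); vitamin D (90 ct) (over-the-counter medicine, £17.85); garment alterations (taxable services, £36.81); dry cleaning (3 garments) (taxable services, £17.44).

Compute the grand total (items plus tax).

Umbrella £27.76: other taxable items → 5.75% → £1.60
Haircut £38.42: taxable services → 9.25% → £3.55
Basic car wash £9.07: taxable services → 9.25% → £0.84
Bananas (3 lb) £3.19: unprepared groceries → 5.5% → £0.18
Watch battery replacement £19.27: taxable services → 9.25% → £1.78
Orange juice (64 oz) £6.93: unprepared groceries → 5.5% → £0.38
Key duplication £5.20: taxable services → 9.25% → £0.48
Vitamin D (90 ct) £17.85: over-the-counter medicine → 8% → £1.43
Garment alterations £36.81: taxable services → 9.25% → £3.40
Dry cleaning (3 garments) £17.44: taxable services → 9.25% → £1.61
Subtotal = £181.94; tax = £15.25; total due = £197.19

£197.19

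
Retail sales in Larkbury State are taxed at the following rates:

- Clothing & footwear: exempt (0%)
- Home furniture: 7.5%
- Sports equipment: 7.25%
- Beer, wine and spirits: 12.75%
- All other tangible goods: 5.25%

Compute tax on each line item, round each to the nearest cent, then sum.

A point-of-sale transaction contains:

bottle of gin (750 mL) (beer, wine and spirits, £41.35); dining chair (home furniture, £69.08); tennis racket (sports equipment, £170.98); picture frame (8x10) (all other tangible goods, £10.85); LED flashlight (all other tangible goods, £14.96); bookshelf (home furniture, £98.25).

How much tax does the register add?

Bottle of gin (750 mL) £41.35: beer, wine and spirits → 12.75% → £5.27
Dining chair £69.08: home furniture → 7.5% → £5.18
Tennis racket £170.98: sports equipment → 7.25% → £12.40
Picture frame (8x10) £10.85: all other tangible goods → 5.25% → £0.57
LED flashlight £14.96: all other tangible goods → 5.25% → £0.79
Bookshelf £98.25: home furniture → 7.5% → £7.37
Total tax = £5.27 + £5.18 + £12.40 + £0.57 + £0.79 + £7.37 = £31.58

£31.58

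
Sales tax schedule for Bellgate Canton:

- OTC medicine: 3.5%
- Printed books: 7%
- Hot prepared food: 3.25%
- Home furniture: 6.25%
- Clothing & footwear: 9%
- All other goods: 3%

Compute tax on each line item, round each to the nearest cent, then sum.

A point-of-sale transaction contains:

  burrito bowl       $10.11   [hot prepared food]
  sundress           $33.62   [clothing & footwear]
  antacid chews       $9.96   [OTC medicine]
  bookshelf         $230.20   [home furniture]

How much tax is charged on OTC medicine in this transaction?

Antacid chews $9.96: OTC medicine → 3.5% → $0.35
Tax on OTC medicine = $0.35

$0.35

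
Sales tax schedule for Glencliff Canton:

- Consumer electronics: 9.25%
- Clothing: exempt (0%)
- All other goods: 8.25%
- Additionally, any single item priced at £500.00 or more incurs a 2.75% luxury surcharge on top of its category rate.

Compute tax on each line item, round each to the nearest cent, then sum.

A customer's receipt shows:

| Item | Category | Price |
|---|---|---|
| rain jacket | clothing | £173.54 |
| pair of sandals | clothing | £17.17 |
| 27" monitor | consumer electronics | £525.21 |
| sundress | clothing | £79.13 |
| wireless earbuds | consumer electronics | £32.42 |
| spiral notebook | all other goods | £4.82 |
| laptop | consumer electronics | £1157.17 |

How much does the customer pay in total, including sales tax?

£2194.75

Rain jacket £173.54: clothing → 0% → £0.00
Pair of sandals £17.17: clothing → 0% → £0.00
27" monitor £525.21: consumer electronics → 9.25% + 2.75% surcharge = 12% → £63.03
Sundress £79.13: clothing → 0% → £0.00
Wireless earbuds £32.42: consumer electronics → 9.25% → £3.00
Spiral notebook £4.82: all other goods → 8.25% → £0.40
Laptop £1157.17: consumer electronics → 9.25% + 2.75% surcharge = 12% → £138.86
Subtotal = £1989.46; tax = £205.29; total due = £2194.75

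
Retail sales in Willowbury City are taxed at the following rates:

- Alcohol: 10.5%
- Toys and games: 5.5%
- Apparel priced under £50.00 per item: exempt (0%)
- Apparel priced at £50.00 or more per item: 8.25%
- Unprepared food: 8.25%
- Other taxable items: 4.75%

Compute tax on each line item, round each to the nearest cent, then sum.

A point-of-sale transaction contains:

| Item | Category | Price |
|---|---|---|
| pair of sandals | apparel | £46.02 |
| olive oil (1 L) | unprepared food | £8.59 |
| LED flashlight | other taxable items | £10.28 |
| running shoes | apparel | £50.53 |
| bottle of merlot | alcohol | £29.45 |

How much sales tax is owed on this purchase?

Pair of sandals £46.02: apparel, under £50.00 → 0% → £0.00
Olive oil (1 L) £8.59: unprepared food → 8.25% → £0.71
LED flashlight £10.28: other taxable items → 4.75% → £0.49
Running shoes £50.53: apparel, £50.00 or more → 8.25% → £4.17
Bottle of merlot £29.45: alcohol → 10.5% → £3.09
Total tax = £0.71 + £0.49 + £4.17 + £3.09 = £8.46

£8.46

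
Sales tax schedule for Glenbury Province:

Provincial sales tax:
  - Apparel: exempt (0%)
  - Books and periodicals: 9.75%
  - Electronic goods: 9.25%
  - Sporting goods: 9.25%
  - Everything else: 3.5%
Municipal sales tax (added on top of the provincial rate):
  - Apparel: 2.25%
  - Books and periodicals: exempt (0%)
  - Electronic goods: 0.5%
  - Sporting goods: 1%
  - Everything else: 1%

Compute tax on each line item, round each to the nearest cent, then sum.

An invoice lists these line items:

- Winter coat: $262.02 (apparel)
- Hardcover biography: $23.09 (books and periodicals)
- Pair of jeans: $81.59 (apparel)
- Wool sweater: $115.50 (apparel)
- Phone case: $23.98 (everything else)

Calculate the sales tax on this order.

$13.67

Winter coat $262.02: apparel → 0% + 2.25% municipal = 2.25% → $5.90
Hardcover biography $23.09: books and periodicals → 9.75% + 0% municipal = 9.75% → $2.25
Pair of jeans $81.59: apparel → 0% + 2.25% municipal = 2.25% → $1.84
Wool sweater $115.50: apparel → 0% + 2.25% municipal = 2.25% → $2.60
Phone case $23.98: everything else → 3.5% + 1% municipal = 4.5% → $1.08
Total tax = $5.90 + $2.25 + $1.84 + $2.60 + $1.08 = $13.67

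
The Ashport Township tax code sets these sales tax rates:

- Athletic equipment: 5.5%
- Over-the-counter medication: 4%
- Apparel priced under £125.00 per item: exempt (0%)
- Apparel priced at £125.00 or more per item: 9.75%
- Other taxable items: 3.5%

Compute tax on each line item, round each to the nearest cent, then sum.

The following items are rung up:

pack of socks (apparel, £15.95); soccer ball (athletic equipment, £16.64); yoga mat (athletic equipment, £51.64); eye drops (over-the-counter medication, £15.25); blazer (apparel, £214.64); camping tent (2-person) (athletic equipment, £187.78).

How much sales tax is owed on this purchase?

£35.63

Pack of socks £15.95: apparel, under £125.00 → 0% → £0.00
Soccer ball £16.64: athletic equipment → 5.5% → £0.92
Yoga mat £51.64: athletic equipment → 5.5% → £2.84
Eye drops £15.25: over-the-counter medication → 4% → £0.61
Blazer £214.64: apparel, £125.00 or more → 9.75% → £20.93
Camping tent (2-person) £187.78: athletic equipment → 5.5% → £10.33
Total tax = £0.92 + £2.84 + £0.61 + £20.93 + £10.33 = £35.63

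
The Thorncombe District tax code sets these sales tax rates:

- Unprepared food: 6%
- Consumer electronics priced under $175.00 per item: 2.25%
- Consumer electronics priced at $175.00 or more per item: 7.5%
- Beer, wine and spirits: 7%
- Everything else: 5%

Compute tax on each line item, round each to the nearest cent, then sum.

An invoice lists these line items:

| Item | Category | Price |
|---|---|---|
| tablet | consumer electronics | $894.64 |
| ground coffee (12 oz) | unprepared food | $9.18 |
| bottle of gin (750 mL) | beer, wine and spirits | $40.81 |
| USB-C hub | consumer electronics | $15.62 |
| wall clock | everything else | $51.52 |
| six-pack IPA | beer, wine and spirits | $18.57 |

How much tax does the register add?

Tablet $894.64: consumer electronics, $175.00 or more → 7.5% → $67.10
Ground coffee (12 oz) $9.18: unprepared food → 6% → $0.55
Bottle of gin (750 mL) $40.81: beer, wine and spirits → 7% → $2.86
USB-C hub $15.62: consumer electronics, under $175.00 → 2.25% → $0.35
Wall clock $51.52: everything else → 5% → $2.58
Six-pack IPA $18.57: beer, wine and spirits → 7% → $1.30
Total tax = $67.10 + $0.55 + $2.86 + $0.35 + $2.58 + $1.30 = $74.74

$74.74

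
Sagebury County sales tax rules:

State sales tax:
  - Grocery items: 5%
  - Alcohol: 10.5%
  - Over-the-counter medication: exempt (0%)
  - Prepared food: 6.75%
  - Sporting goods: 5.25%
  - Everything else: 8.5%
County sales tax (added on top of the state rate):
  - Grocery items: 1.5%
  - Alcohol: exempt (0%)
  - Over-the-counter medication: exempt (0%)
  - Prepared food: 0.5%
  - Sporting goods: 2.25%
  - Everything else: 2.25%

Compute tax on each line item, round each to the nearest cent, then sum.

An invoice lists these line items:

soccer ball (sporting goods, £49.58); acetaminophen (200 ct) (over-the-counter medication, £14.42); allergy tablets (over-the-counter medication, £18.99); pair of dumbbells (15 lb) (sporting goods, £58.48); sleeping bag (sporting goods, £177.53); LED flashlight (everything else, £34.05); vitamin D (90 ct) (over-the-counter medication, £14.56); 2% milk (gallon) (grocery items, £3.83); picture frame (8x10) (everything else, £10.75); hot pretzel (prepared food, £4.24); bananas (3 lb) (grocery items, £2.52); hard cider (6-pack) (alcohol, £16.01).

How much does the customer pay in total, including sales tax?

Soccer ball £49.58: sporting goods → 5.25% + 2.25% county = 7.5% → £3.72
Acetaminophen (200 ct) £14.42: over-the-counter medication → 0% + 0% county = 0% → £0.00
Allergy tablets £18.99: over-the-counter medication → 0% + 0% county = 0% → £0.00
Pair of dumbbells (15 lb) £58.48: sporting goods → 5.25% + 2.25% county = 7.5% → £4.39
Sleeping bag £177.53: sporting goods → 5.25% + 2.25% county = 7.5% → £13.31
LED flashlight £34.05: everything else → 8.5% + 2.25% county = 10.75% → £3.66
Vitamin D (90 ct) £14.56: over-the-counter medication → 0% + 0% county = 0% → £0.00
2% milk (gallon) £3.83: grocery items → 5% + 1.5% county = 6.5% → £0.25
Picture frame (8x10) £10.75: everything else → 8.5% + 2.25% county = 10.75% → £1.16
Hot pretzel £4.24: prepared food → 6.75% + 0.5% county = 7.25% → £0.31
Bananas (3 lb) £2.52: grocery items → 5% + 1.5% county = 6.5% → £0.16
Hard cider (6-pack) £16.01: alcohol → 10.5% + 0% county = 10.5% → £1.68
Subtotal = £404.96; tax = £28.64; total due = £433.60

£433.60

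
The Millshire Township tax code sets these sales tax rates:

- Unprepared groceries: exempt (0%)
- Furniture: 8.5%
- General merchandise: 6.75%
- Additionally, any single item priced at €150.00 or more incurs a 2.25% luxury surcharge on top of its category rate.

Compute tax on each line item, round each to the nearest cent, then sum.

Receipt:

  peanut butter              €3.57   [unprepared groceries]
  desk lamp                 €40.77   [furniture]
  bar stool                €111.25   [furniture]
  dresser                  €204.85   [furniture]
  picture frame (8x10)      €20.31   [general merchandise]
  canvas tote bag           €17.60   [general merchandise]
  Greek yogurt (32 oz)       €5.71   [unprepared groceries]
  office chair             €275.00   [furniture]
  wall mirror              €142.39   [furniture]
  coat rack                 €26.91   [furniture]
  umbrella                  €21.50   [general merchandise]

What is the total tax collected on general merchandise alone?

€4.01

Picture frame (8x10) €20.31: general merchandise → 6.75% → €1.37
Canvas tote bag €17.60: general merchandise → 6.75% → €1.19
Umbrella €21.50: general merchandise → 6.75% → €1.45
Tax on general merchandise = €1.37 + €1.19 + €1.45 = €4.01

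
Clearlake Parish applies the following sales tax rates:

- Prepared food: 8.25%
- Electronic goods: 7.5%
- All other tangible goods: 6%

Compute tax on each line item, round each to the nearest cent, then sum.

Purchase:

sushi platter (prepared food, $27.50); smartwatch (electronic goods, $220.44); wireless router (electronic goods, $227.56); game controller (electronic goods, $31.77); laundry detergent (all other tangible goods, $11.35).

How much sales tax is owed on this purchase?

$38.93

Sushi platter $27.50: prepared food → 8.25% → $2.27
Smartwatch $220.44: electronic goods → 7.5% → $16.53
Wireless router $227.56: electronic goods → 7.5% → $17.07
Game controller $31.77: electronic goods → 7.5% → $2.38
Laundry detergent $11.35: all other tangible goods → 6% → $0.68
Total tax = $2.27 + $16.53 + $17.07 + $2.38 + $0.68 = $38.93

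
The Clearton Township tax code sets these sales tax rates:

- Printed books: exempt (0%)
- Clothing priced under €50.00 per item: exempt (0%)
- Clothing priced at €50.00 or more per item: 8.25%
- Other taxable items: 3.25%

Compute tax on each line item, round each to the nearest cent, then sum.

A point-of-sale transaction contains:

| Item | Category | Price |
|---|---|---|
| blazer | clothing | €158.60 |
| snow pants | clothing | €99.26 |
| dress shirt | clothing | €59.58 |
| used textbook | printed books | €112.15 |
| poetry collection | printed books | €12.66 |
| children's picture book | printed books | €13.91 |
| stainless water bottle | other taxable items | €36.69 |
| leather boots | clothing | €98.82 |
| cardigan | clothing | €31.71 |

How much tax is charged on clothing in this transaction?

€34.34

Blazer €158.60: clothing, €50.00 or more → 8.25% → €13.08
Snow pants €99.26: clothing, €50.00 or more → 8.25% → €8.19
Dress shirt €59.58: clothing, €50.00 or more → 8.25% → €4.92
Leather boots €98.82: clothing, €50.00 or more → 8.25% → €8.15
Cardigan €31.71: clothing, under €50.00 → 0% → €0.00
Tax on clothing = €13.08 + €8.19 + €4.92 + €8.15 + €0.00 = €34.34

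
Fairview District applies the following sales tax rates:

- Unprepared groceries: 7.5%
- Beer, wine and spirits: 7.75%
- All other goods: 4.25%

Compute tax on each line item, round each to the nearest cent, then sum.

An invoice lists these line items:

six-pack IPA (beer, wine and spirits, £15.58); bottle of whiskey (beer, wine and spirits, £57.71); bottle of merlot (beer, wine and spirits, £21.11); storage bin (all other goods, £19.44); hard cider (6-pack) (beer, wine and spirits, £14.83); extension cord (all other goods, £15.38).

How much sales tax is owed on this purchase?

Six-pack IPA £15.58: beer, wine and spirits → 7.75% → £1.21
Bottle of whiskey £57.71: beer, wine and spirits → 7.75% → £4.47
Bottle of merlot £21.11: beer, wine and spirits → 7.75% → £1.64
Storage bin £19.44: all other goods → 4.25% → £0.83
Hard cider (6-pack) £14.83: beer, wine and spirits → 7.75% → £1.15
Extension cord £15.38: all other goods → 4.25% → £0.65
Total tax = £1.21 + £4.47 + £1.64 + £0.83 + £1.15 + £0.65 = £9.95

£9.95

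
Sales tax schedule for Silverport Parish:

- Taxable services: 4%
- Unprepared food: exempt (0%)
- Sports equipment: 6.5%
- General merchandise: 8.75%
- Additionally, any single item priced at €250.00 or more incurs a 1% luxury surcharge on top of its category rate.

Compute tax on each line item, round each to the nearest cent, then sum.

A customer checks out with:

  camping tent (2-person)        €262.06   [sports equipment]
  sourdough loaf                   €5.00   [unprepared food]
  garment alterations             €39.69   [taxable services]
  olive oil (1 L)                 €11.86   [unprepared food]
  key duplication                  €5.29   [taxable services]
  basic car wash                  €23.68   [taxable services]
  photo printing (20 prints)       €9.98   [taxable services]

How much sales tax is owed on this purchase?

Camping tent (2-person) €262.06: sports equipment → 6.5% + 1% surcharge = 7.5% → €19.65
Sourdough loaf €5.00: unprepared food → 0% → €0.00
Garment alterations €39.69: taxable services → 4% → €1.59
Olive oil (1 L) €11.86: unprepared food → 0% → €0.00
Key duplication €5.29: taxable services → 4% → €0.21
Basic car wash €23.68: taxable services → 4% → €0.95
Photo printing (20 prints) €9.98: taxable services → 4% → €0.40
Total tax = €19.65 + €1.59 + €0.21 + €0.95 + €0.40 = €22.80

€22.80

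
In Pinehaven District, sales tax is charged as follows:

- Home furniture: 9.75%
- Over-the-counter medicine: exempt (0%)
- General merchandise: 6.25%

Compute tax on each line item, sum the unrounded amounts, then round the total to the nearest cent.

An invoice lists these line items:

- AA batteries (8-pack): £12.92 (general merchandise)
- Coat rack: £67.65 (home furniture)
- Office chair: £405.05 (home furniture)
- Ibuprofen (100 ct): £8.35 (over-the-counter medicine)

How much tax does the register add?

AA batteries (8-pack) £12.92: general merchandise → 6.25% → £0.8075
Coat rack £67.65: home furniture → 9.75% → £6.595875
Office chair £405.05: home furniture → 9.75% → £39.492375
Ibuprofen (100 ct) £8.35: over-the-counter medicine → 0% → £0.00
Unrounded tax sum = £46.89575 → £46.90

£46.90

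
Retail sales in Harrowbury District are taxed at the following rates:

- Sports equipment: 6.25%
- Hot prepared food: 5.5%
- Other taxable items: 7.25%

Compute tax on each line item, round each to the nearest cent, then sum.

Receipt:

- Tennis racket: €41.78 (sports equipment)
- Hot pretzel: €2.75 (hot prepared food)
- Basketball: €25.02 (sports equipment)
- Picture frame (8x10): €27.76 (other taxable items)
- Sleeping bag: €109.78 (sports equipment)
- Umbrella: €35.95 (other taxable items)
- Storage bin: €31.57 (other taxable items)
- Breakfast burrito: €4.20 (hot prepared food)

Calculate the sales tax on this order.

€18.32

Tennis racket €41.78: sports equipment → 6.25% → €2.61
Hot pretzel €2.75: hot prepared food → 5.5% → €0.15
Basketball €25.02: sports equipment → 6.25% → €1.56
Picture frame (8x10) €27.76: other taxable items → 7.25% → €2.01
Sleeping bag €109.78: sports equipment → 6.25% → €6.86
Umbrella €35.95: other taxable items → 7.25% → €2.61
Storage bin €31.57: other taxable items → 7.25% → €2.29
Breakfast burrito €4.20: hot prepared food → 5.5% → €0.23
Total tax = €2.61 + €0.15 + €1.56 + €2.01 + €6.86 + €2.61 + €2.29 + €0.23 = €18.32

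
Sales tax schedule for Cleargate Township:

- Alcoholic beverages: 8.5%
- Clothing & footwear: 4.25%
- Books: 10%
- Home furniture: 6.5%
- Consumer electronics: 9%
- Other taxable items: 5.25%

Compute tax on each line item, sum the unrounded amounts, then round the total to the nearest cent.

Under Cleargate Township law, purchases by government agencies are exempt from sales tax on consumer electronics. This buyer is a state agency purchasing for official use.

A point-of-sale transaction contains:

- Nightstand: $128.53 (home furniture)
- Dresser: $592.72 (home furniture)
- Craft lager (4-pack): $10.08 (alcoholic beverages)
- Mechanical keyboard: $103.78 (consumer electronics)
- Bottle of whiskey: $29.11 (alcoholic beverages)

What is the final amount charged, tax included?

Nightstand $128.53: home furniture → 6.5% → $8.35445
Dresser $592.72: home furniture → 6.5% → $38.5268
Craft lager (4-pack) $10.08: alcoholic beverages → 8.5% → $0.8568
Mechanical keyboard $103.78: consumer electronics, buyer-exempt → 0% → $0.00
Bottle of whiskey $29.11: alcoholic beverages → 8.5% → $2.47435
Subtotal = $864.22; unrounded tax = $50.2124 → $50.21; total due = $914.43

$914.43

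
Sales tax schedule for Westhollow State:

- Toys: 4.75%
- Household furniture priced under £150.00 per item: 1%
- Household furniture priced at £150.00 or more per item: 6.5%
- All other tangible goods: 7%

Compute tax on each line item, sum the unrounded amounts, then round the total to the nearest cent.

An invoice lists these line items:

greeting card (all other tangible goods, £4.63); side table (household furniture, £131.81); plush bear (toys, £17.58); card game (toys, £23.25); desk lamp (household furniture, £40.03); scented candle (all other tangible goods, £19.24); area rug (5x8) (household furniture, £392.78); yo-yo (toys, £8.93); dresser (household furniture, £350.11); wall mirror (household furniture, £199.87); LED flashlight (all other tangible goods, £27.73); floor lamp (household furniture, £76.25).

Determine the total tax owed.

Greeting card £4.63: all other tangible goods → 7% → £0.3241
Side table £131.81: household furniture, under £150.00 → 1% → £1.3181
Plush bear £17.58: toys → 4.75% → £0.83505
Card game £23.25: toys → 4.75% → £1.104375
Desk lamp £40.03: household furniture, under £150.00 → 1% → £0.4003
Scented candle £19.24: all other tangible goods → 7% → £1.3468
Area rug (5x8) £392.78: household furniture, £150.00 or more → 6.5% → £25.5307
Yo-yo £8.93: toys → 4.75% → £0.424175
Dresser £350.11: household furniture, £150.00 or more → 6.5% → £22.75715
Wall mirror £199.87: household furniture, £150.00 or more → 6.5% → £12.99155
LED flashlight £27.73: all other tangible goods → 7% → £1.9411
Floor lamp £76.25: household furniture, under £150.00 → 1% → £0.7625
Unrounded tax sum = £69.7359 → £69.74

£69.74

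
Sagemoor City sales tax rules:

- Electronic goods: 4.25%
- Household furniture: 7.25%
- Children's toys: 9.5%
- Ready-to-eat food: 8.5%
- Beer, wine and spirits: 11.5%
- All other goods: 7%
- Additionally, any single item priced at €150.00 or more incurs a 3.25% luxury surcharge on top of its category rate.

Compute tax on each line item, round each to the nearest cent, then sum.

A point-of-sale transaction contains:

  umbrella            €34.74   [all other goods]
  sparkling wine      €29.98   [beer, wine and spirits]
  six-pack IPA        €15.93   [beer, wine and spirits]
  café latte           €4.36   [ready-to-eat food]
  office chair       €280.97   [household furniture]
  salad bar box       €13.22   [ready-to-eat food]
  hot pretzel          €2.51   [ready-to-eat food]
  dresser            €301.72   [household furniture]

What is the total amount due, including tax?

Umbrella €34.74: all other goods → 7% → €2.43
Sparkling wine €29.98: beer, wine and spirits → 11.5% → €3.45
Six-pack IPA €15.93: beer, wine and spirits → 11.5% → €1.83
Café latte €4.36: ready-to-eat food → 8.5% → €0.37
Office chair €280.97: household furniture → 7.25% + 3.25% surcharge = 10.5% → €29.50
Salad bar box €13.22: ready-to-eat food → 8.5% → €1.12
Hot pretzel €2.51: ready-to-eat food → 8.5% → €0.21
Dresser €301.72: household furniture → 7.25% + 3.25% surcharge = 10.5% → €31.68
Subtotal = €683.43; tax = €70.59; total due = €754.02

€754.02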